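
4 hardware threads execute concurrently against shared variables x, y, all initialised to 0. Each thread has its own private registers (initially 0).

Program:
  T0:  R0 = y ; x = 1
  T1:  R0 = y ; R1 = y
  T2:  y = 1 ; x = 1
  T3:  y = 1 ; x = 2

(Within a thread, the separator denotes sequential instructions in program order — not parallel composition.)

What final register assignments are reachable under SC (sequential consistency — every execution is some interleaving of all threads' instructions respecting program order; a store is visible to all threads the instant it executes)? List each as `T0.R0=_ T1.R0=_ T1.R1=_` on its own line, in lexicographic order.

outcome vector order: (T0.R0,T1.R0,T1.R1)
|SC outcomes| = 6

T0.R0=0 T1.R0=0 T1.R1=0
T0.R0=0 T1.R0=0 T1.R1=1
T0.R0=0 T1.R0=1 T1.R1=1
T0.R0=1 T1.R0=0 T1.R1=0
T0.R0=1 T1.R0=0 T1.R1=1
T0.R0=1 T1.R0=1 T1.R1=1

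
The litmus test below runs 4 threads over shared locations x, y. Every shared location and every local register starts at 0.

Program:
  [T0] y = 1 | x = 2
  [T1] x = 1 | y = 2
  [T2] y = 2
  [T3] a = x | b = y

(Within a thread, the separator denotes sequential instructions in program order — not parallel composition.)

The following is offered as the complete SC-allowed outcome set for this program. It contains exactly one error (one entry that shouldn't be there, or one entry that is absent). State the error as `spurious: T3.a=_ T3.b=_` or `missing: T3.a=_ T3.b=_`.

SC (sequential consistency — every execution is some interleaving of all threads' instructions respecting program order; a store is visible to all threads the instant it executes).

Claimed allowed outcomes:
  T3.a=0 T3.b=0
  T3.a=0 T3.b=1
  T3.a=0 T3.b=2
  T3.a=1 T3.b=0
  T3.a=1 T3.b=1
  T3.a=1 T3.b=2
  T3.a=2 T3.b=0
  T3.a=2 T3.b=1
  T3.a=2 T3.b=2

outcome vector order: (T3.a,T3.b)
[SC] allowed = {0/0 0/1 0/2 1/0 1/1 1/2 2/1 2/2}
claimed∖SC = {2/0}

spurious: T3.a=2 T3.b=0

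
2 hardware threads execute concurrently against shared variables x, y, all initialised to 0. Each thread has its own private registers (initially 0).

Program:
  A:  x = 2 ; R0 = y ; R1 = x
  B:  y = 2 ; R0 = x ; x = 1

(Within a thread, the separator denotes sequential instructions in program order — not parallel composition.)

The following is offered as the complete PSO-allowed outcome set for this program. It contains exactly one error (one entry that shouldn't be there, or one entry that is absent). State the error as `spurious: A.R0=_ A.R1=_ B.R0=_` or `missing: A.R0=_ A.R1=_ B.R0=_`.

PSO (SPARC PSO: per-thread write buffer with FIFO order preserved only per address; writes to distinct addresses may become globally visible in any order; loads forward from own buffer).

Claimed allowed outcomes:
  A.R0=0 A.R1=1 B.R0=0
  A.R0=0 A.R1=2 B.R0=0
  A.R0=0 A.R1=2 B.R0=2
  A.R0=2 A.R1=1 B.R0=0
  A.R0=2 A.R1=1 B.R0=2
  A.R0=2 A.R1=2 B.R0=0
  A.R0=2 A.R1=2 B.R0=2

missing: A.R0=0 A.R1=1 B.R0=2

outcome vector order: (A.R0,A.R1,B.R0)
under PSO → <0 1 0>, <0 1 2>, <0 2 0>, <0 2 2>, <2 1 0>, <2 1 2>, <2 2 0>, <2 2 2>
PSO∖claimed = {<0 1 2>}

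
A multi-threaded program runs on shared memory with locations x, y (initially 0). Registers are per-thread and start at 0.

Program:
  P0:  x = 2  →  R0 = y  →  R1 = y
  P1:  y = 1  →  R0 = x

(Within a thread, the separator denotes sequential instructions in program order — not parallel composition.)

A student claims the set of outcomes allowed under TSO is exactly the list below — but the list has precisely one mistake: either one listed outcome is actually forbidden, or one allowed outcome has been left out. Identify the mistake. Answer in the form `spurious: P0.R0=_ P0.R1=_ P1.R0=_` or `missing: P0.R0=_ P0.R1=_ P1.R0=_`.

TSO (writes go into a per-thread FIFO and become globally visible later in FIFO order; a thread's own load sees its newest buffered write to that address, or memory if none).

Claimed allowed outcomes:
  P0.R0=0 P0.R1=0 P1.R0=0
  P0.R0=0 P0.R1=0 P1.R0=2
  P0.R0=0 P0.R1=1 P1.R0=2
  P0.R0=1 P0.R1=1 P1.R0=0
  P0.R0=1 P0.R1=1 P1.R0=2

missing: P0.R0=0 P0.R1=1 P1.R0=0

outcome vector order: (P0.R0,P0.R1,P1.R0)
TSO (6): (0,0,0) (0,0,2) (0,1,0) (0,1,2) (1,1,0) (1,1,2)
TSO∖claimed = {(0,1,0)}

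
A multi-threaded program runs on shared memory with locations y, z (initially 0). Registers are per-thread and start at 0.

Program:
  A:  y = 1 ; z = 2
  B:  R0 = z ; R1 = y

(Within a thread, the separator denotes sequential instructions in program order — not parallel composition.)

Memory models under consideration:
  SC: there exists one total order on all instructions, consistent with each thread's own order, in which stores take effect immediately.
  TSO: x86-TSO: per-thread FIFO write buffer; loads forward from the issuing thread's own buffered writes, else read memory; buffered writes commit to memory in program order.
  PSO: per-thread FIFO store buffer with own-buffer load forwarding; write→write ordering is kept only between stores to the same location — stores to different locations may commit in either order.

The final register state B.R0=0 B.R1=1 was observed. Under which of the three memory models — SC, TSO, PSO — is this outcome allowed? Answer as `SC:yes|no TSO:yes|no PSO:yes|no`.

SC:yes TSO:yes PSO:yes

outcome vector order: (B.R0,B.R1)
[SC] allowed = {00, 01, 21}
[TSO] allowed = {00, 01, 21}
[PSO] allowed = {00, 01, 20, 21}
target 01 ∈ {SC,TSO,PSO}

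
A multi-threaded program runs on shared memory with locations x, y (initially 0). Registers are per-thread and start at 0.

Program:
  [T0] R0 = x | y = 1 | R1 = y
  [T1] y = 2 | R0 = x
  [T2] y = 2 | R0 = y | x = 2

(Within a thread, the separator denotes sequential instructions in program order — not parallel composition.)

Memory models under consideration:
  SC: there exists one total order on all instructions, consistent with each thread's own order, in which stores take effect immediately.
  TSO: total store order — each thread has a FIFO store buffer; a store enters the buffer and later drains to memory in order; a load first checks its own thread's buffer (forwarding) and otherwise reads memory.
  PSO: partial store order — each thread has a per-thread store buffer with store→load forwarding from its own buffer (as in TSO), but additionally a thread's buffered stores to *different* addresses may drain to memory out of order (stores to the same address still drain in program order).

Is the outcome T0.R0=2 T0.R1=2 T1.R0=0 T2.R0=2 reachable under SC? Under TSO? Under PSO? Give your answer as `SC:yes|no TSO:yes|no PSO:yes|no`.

SC:no TSO:yes PSO:yes

outcome vector order: (T0.R0,T0.R1,T1.R0,T2.R0)
[SC] allowed = {(0,1,0,1) (0,1,0,2) (0,1,2,1) (0,1,2,2) (0,2,0,1) (0,2,0,2) (0,2,2,1) (0,2,2,2) (2,1,0,2) (2,1,2,2) (2,2,2,2)}
[TSO] allowed = {(0,1,0,1) (0,1,0,2) (0,1,2,1) (0,1,2,2) (0,2,0,1) (0,2,0,2) (0,2,2,1) (0,2,2,2) (2,1,0,2) (2,1,2,2) (2,2,0,2) (2,2,2,2)}
[PSO] allowed = {(0,1,0,1) (0,1,0,2) (0,1,2,1) (0,1,2,2) (0,2,0,1) (0,2,0,2) (0,2,2,1) (0,2,2,2) (2,1,0,2) (2,1,2,2) (2,2,0,2) (2,2,2,2)}
target (2,2,0,2) ∈ {TSO,PSO}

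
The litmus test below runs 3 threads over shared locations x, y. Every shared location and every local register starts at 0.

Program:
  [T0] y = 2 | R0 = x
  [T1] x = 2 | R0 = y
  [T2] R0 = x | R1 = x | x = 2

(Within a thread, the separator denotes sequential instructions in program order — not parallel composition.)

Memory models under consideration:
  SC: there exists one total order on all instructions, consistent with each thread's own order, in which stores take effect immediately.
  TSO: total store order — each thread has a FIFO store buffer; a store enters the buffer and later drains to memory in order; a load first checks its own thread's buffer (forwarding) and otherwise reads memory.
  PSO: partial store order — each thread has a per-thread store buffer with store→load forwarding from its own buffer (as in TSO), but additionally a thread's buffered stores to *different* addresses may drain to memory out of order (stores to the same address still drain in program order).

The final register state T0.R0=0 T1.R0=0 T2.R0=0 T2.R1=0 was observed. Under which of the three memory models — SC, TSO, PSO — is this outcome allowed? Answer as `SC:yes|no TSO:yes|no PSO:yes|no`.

outcome vector order: (T0.R0,T1.R0,T2.R0,T2.R1)
SC (9): 0200 0202 0222 2000 2002 2022 2200 2202 2222
TSO (12): 0000 0002 0022 0200 0202 0222 2000 2002 2022 2200 2202 2222
PSO (12): 0000 0002 0022 0200 0202 0222 2000 2002 2022 2200 2202 2222
target 0000 ∈ {TSO,PSO}

SC:no TSO:yes PSO:yes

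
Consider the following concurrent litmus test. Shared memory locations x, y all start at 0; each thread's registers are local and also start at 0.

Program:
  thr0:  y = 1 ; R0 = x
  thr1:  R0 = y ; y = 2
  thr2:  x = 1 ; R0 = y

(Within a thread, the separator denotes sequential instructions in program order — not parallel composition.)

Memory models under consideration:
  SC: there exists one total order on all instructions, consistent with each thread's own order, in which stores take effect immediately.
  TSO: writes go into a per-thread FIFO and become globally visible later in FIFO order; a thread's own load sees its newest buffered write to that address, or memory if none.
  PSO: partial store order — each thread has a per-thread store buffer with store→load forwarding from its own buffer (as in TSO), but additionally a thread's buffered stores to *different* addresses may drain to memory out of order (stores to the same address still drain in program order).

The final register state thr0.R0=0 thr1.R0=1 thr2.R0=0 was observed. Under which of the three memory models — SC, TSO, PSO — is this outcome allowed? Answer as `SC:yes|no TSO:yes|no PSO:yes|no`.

outcome vector order: (thr0.R0,thr1.R0,thr2.R0)
SC: 10 outcomes — {(0,0,1); (0,0,2); (0,1,1); (0,1,2); (1,0,0); (1,0,1); (1,0,2); (1,1,0); (1,1,1); (1,1,2)}
TSO: 12 outcomes — {(0,0,0); (0,0,1); (0,0,2); (0,1,0); (0,1,1); (0,1,2); (1,0,0); (1,0,1); (1,0,2); (1,1,0); (1,1,1); (1,1,2)}
PSO: 12 outcomes — {(0,0,0); (0,0,1); (0,0,2); (0,1,0); (0,1,1); (0,1,2); (1,0,0); (1,0,1); (1,0,2); (1,1,0); (1,1,1); (1,1,2)}
target (0,1,0) ∈ {TSO,PSO}

SC:no TSO:yes PSO:yes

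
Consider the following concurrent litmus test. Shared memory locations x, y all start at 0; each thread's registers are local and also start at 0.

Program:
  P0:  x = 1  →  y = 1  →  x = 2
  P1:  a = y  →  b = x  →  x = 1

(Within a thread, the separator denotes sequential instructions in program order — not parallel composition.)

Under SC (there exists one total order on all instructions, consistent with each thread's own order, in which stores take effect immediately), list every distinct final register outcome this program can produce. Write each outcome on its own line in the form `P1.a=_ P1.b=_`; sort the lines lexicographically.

P1.a=0 P1.b=0
P1.a=0 P1.b=1
P1.a=0 P1.b=2
P1.a=1 P1.b=1
P1.a=1 P1.b=2

outcome vector order: (P1.a,P1.b)
|SC outcomes| = 5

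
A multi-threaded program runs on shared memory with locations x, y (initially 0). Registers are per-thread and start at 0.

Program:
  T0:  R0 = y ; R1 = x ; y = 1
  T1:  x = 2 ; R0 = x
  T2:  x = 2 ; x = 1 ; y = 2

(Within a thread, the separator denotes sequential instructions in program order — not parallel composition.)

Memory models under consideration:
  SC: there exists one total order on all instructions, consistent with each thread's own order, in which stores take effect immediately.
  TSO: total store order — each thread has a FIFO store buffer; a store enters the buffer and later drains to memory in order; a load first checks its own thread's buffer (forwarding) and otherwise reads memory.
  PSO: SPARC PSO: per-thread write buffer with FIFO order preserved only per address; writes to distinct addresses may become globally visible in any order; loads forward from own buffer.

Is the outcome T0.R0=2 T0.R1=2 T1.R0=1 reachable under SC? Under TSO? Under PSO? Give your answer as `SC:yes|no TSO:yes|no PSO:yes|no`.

outcome vector order: (T0.R0,T0.R1,T1.R0)
[SC] allowed = {(0,0,1), (0,0,2), (0,1,1), (0,1,2), (0,2,1), (0,2,2), (2,1,1), (2,1,2), (2,2,2)}
[TSO] allowed = {(0,0,1), (0,0,2), (0,1,1), (0,1,2), (0,2,1), (0,2,2), (2,1,1), (2,1,2), (2,2,2)}
[PSO] allowed = {(0,0,1), (0,0,2), (0,1,1), (0,1,2), (0,2,1), (0,2,2), (2,0,1), (2,0,2), (2,1,1), (2,1,2), (2,2,1), (2,2,2)}
target (2,2,1) ∈ {PSO}

SC:no TSO:no PSO:yes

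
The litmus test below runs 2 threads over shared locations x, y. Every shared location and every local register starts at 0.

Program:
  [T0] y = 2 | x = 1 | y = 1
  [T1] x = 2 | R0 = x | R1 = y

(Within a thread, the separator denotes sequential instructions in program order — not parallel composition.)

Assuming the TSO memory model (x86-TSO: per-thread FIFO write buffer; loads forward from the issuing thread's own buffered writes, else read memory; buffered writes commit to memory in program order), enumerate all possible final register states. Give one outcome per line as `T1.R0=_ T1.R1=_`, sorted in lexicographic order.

T1.R0=1 T1.R1=1
T1.R0=1 T1.R1=2
T1.R0=2 T1.R1=0
T1.R0=2 T1.R1=1
T1.R0=2 T1.R1=2

outcome vector order: (T1.R0,T1.R1)
|TSO outcomes| = 5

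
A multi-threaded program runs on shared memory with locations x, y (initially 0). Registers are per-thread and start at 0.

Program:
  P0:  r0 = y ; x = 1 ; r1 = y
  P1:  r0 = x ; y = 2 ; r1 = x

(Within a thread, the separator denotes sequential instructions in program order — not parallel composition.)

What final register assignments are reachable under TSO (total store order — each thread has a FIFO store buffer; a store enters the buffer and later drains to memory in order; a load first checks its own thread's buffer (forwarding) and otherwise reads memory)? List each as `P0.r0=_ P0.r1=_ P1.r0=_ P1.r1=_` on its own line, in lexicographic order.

P0.r0=0 P0.r1=0 P1.r0=0 P1.r1=0
P0.r0=0 P0.r1=0 P1.r0=0 P1.r1=1
P0.r0=0 P0.r1=0 P1.r0=1 P1.r1=1
P0.r0=0 P0.r1=2 P1.r0=0 P1.r1=0
P0.r0=0 P0.r1=2 P1.r0=0 P1.r1=1
P0.r0=0 P0.r1=2 P1.r0=1 P1.r1=1
P0.r0=2 P0.r1=2 P1.r0=0 P1.r1=0
P0.r0=2 P0.r1=2 P1.r0=0 P1.r1=1

outcome vector order: (P0.r0,P0.r1,P1.r0,P1.r1)
|TSO outcomes| = 8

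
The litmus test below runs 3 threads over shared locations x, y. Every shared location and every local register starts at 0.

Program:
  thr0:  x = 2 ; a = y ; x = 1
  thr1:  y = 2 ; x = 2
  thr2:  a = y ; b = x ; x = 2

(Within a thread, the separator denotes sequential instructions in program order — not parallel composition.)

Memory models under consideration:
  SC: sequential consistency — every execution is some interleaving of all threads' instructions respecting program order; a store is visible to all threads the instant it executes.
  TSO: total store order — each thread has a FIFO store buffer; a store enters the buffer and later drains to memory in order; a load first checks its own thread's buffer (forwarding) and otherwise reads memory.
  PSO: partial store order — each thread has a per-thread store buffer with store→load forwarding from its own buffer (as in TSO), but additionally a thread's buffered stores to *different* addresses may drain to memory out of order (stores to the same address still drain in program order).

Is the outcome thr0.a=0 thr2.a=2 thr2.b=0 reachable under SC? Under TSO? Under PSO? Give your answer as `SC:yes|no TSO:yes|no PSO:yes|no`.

outcome vector order: (thr0.a,thr2.a,thr2.b)
under SC → 000, 001, 002, 021, 022, 200, 201, 202, 220, 221, 222
under TSO → 000, 001, 002, 020, 021, 022, 200, 201, 202, 220, 221, 222
under PSO → 000, 001, 002, 020, 021, 022, 200, 201, 202, 220, 221, 222
target 020 ∈ {TSO,PSO}

SC:no TSO:yes PSO:yes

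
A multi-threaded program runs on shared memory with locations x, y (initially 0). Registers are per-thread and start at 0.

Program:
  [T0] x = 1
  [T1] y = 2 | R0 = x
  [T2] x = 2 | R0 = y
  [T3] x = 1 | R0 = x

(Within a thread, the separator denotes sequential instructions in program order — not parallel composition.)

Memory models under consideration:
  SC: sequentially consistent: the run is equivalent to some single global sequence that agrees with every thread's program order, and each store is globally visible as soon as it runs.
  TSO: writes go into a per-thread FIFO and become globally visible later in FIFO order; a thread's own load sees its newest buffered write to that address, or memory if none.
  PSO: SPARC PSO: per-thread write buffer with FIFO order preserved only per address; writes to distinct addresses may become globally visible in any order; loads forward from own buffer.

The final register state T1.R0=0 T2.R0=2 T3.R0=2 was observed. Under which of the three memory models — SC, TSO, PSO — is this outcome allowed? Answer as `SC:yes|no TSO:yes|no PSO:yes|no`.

SC:yes TSO:yes PSO:yes

outcome vector order: (T1.R0,T2.R0,T3.R0)
[SC] allowed = {0/2/1; 0/2/2; 1/0/1; 1/0/2; 1/2/1; 1/2/2; 2/0/1; 2/0/2; 2/2/1; 2/2/2}
[TSO] allowed = {0/0/1; 0/0/2; 0/2/1; 0/2/2; 1/0/1; 1/0/2; 1/2/1; 1/2/2; 2/0/1; 2/0/2; 2/2/1; 2/2/2}
[PSO] allowed = {0/0/1; 0/0/2; 0/2/1; 0/2/2; 1/0/1; 1/0/2; 1/2/1; 1/2/2; 2/0/1; 2/0/2; 2/2/1; 2/2/2}
target 0/2/2 ∈ {SC,TSO,PSO}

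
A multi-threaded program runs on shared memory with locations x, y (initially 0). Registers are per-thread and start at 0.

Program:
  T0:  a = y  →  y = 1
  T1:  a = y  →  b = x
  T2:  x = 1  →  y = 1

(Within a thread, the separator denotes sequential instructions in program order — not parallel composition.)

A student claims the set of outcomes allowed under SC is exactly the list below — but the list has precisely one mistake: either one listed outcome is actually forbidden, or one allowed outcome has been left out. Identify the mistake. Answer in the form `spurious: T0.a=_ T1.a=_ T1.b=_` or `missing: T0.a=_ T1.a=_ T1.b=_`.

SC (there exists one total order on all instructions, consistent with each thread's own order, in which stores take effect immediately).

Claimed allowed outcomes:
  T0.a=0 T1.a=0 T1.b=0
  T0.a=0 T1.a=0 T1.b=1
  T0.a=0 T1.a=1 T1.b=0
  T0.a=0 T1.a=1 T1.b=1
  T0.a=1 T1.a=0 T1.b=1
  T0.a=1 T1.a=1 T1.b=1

outcome vector order: (T0.a,T1.a,T1.b)
SC: 7 outcomes — {000 001 010 011 100 101 111}
SC∖claimed = {100}

missing: T0.a=1 T1.a=0 T1.b=0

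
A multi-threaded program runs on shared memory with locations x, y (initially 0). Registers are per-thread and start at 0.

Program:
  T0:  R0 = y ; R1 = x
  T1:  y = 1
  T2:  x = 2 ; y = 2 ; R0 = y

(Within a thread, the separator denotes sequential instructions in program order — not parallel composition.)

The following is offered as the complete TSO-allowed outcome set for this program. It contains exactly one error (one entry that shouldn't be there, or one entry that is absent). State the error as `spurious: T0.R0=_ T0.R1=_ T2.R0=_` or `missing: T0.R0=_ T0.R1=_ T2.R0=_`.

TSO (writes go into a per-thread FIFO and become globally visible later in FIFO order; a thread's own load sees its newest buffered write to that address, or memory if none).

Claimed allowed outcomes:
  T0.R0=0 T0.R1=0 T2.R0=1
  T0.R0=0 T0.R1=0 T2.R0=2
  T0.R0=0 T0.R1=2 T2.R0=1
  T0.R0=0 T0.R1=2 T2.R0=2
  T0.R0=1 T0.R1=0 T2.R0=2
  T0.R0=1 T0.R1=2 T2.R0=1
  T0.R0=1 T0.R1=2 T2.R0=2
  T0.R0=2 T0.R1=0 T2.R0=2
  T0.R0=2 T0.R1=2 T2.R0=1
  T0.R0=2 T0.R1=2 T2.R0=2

spurious: T0.R0=2 T0.R1=0 T2.R0=2

outcome vector order: (T0.R0,T0.R1,T2.R0)
TSO: 9 outcomes — {(0,0,1); (0,0,2); (0,2,1); (0,2,2); (1,0,2); (1,2,1); (1,2,2); (2,2,1); (2,2,2)}
claimed∖TSO = {(2,0,2)}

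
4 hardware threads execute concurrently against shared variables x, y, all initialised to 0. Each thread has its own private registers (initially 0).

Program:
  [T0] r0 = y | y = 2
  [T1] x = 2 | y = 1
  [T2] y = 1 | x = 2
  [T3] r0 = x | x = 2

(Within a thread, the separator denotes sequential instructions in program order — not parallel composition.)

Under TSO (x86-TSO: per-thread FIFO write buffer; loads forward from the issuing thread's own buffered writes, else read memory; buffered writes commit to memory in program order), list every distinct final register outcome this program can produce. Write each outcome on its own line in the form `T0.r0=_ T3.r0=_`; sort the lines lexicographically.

T0.r0=0 T3.r0=0
T0.r0=0 T3.r0=2
T0.r0=1 T3.r0=0
T0.r0=1 T3.r0=2

outcome vector order: (T0.r0,T3.r0)
|TSO outcomes| = 4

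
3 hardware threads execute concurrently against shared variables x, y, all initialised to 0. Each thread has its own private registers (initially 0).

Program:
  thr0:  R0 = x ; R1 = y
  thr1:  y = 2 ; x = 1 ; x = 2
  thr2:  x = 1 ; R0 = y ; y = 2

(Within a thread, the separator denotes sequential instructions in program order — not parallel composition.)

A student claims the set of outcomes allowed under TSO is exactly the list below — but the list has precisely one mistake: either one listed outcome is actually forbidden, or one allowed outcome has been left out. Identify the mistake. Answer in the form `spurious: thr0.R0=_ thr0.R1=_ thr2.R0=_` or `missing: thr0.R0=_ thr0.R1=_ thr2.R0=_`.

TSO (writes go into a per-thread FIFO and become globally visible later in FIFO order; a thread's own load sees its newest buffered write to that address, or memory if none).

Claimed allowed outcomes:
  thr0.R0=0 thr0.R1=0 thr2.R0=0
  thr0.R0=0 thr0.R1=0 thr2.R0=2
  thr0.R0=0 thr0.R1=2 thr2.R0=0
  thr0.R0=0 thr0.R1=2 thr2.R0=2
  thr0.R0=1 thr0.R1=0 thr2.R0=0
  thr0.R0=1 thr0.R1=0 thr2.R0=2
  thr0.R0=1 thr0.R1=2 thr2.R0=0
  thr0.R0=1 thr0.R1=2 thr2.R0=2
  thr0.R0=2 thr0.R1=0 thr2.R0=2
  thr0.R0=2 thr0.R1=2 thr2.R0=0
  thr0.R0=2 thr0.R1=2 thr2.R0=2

outcome vector order: (thr0.R0,thr0.R1,thr2.R0)
under TSO → (0,0,0); (0,0,2); (0,2,0); (0,2,2); (1,0,0); (1,0,2); (1,2,0); (1,2,2); (2,2,0); (2,2,2)
claimed∖TSO = {(2,0,2)}

spurious: thr0.R0=2 thr0.R1=0 thr2.R0=2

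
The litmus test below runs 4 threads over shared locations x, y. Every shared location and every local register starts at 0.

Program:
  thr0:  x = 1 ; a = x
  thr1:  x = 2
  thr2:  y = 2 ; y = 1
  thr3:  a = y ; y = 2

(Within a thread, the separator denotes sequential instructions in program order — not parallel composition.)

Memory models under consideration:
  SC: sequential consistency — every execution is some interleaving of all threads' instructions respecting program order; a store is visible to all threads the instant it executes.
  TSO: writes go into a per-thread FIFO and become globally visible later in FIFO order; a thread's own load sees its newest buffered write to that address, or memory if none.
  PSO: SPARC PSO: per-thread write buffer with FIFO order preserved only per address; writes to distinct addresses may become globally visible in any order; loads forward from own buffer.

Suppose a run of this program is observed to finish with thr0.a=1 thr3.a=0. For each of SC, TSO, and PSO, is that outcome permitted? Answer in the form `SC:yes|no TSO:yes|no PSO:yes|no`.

outcome vector order: (thr0.a,thr3.a)
SC: 6 outcomes — {1/0, 1/1, 1/2, 2/0, 2/1, 2/2}
TSO: 6 outcomes — {1/0, 1/1, 1/2, 2/0, 2/1, 2/2}
PSO: 6 outcomes — {1/0, 1/1, 1/2, 2/0, 2/1, 2/2}
target 1/0 ∈ {SC,TSO,PSO}

SC:yes TSO:yes PSO:yes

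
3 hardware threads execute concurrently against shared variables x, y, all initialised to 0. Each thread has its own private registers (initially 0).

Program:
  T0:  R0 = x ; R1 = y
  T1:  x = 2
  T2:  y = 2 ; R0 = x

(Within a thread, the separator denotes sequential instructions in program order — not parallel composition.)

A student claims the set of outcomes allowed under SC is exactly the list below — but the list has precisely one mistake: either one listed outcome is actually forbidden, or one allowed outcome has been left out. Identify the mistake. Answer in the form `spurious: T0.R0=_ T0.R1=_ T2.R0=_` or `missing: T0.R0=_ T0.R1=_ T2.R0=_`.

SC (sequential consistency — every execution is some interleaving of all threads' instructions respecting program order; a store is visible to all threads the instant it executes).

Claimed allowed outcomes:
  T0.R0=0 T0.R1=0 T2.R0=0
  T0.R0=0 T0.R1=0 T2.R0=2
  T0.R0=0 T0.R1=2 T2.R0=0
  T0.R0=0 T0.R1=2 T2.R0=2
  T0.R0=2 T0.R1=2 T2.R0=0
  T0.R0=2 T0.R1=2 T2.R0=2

missing: T0.R0=2 T0.R1=0 T2.R0=2

outcome vector order: (T0.R0,T0.R1,T2.R0)
under SC → 0/0/0; 0/0/2; 0/2/0; 0/2/2; 2/0/2; 2/2/0; 2/2/2
SC∖claimed = {2/0/2}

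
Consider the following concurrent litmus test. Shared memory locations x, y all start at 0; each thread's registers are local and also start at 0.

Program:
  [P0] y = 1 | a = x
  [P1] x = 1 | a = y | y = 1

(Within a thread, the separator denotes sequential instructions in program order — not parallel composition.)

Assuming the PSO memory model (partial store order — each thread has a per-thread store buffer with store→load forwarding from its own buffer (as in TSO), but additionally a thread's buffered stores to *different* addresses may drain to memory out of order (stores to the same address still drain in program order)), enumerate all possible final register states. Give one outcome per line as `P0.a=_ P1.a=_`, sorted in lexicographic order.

P0.a=0 P1.a=0
P0.a=0 P1.a=1
P0.a=1 P1.a=0
P0.a=1 P1.a=1

outcome vector order: (P0.a,P1.a)
|PSO outcomes| = 4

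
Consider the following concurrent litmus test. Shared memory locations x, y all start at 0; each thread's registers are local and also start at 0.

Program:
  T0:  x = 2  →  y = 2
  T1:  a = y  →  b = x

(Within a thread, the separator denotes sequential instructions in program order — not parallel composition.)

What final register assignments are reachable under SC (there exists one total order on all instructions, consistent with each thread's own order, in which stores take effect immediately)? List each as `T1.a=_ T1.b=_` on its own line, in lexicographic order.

outcome vector order: (T1.a,T1.b)
|SC outcomes| = 3

T1.a=0 T1.b=0
T1.a=0 T1.b=2
T1.a=2 T1.b=2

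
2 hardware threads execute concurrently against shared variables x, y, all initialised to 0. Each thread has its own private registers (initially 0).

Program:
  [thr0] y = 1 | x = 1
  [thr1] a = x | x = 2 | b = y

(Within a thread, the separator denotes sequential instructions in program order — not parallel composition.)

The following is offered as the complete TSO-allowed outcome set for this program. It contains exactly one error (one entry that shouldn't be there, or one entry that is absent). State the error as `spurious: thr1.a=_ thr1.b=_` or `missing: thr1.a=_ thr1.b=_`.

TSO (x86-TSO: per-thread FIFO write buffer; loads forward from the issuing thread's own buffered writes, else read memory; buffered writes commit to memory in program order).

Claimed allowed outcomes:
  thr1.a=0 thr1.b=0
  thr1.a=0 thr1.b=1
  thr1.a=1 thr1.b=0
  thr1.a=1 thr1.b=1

outcome vector order: (thr1.a,thr1.b)
under TSO → 00, 01, 11
claimed∖TSO = {10}

spurious: thr1.a=1 thr1.b=0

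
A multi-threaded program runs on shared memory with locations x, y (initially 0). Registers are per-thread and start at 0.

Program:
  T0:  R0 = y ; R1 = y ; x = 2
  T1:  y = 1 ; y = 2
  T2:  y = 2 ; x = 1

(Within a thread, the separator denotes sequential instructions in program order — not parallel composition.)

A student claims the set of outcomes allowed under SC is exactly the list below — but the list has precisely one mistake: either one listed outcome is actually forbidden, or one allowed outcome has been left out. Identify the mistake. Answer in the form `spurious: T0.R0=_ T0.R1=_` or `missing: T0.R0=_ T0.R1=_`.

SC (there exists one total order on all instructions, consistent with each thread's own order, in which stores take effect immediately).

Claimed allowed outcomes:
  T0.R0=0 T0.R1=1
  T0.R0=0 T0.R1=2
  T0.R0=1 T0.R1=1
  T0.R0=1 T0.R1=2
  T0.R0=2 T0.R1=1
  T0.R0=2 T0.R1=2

outcome vector order: (T0.R0,T0.R1)
under SC → 00 01 02 11 12 21 22
SC∖claimed = {00}

missing: T0.R0=0 T0.R1=0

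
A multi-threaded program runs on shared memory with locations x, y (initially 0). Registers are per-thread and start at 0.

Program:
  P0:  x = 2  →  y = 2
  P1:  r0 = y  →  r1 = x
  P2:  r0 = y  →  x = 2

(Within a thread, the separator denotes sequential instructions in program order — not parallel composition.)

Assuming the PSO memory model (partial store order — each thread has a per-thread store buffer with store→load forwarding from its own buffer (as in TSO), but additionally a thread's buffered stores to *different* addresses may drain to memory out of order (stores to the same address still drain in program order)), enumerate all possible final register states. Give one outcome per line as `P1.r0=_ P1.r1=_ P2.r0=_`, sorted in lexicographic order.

P1.r0=0 P1.r1=0 P2.r0=0
P1.r0=0 P1.r1=0 P2.r0=2
P1.r0=0 P1.r1=2 P2.r0=0
P1.r0=0 P1.r1=2 P2.r0=2
P1.r0=2 P1.r1=0 P2.r0=0
P1.r0=2 P1.r1=0 P2.r0=2
P1.r0=2 P1.r1=2 P2.r0=0
P1.r0=2 P1.r1=2 P2.r0=2

outcome vector order: (P1.r0,P1.r1,P2.r0)
|PSO outcomes| = 8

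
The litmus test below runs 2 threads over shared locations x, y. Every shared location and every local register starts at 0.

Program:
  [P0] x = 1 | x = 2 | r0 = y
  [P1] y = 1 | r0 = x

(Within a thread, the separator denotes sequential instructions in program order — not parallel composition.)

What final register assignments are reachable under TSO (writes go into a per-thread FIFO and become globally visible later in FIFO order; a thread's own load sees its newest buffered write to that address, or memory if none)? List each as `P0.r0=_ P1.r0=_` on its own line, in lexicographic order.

outcome vector order: (P0.r0,P1.r0)
|TSO outcomes| = 6

P0.r0=0 P1.r0=0
P0.r0=0 P1.r0=1
P0.r0=0 P1.r0=2
P0.r0=1 P1.r0=0
P0.r0=1 P1.r0=1
P0.r0=1 P1.r0=2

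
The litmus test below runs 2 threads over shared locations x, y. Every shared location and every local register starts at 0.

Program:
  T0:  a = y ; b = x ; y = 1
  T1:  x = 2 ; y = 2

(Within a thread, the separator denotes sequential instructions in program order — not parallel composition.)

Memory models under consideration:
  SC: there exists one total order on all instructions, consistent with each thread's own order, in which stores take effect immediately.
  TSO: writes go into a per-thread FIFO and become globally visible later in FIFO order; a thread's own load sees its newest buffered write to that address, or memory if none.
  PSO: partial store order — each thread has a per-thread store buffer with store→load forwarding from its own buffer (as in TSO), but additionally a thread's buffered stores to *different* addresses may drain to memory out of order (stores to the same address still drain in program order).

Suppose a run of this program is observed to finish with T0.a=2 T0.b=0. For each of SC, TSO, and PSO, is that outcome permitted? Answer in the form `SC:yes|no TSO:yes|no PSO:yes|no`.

SC:no TSO:no PSO:yes

outcome vector order: (T0.a,T0.b)
under SC → 0/0, 0/2, 2/2
under TSO → 0/0, 0/2, 2/2
under PSO → 0/0, 0/2, 2/0, 2/2
target 2/0 ∈ {PSO}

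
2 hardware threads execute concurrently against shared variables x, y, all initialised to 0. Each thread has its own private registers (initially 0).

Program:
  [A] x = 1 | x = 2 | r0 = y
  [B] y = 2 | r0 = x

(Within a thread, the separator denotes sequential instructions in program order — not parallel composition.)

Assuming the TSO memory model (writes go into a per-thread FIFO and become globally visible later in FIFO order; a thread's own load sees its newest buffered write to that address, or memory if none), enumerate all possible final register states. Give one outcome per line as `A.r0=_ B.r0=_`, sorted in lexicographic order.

A.r0=0 B.r0=0
A.r0=0 B.r0=1
A.r0=0 B.r0=2
A.r0=2 B.r0=0
A.r0=2 B.r0=1
A.r0=2 B.r0=2

outcome vector order: (A.r0,B.r0)
|TSO outcomes| = 6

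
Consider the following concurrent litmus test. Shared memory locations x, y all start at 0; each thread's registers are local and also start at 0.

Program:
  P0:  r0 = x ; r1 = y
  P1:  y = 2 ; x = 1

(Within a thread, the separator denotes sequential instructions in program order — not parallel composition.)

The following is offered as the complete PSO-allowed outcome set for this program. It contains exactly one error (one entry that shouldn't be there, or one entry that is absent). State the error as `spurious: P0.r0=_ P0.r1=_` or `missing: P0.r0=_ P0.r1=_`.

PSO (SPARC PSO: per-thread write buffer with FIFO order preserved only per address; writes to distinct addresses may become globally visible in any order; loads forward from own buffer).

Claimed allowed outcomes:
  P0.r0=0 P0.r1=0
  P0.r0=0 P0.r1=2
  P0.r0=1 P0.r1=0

missing: P0.r0=1 P0.r1=2

outcome vector order: (P0.r0,P0.r1)
PSO (4): (0,0); (0,2); (1,0); (1,2)
PSO∖claimed = {(1,2)}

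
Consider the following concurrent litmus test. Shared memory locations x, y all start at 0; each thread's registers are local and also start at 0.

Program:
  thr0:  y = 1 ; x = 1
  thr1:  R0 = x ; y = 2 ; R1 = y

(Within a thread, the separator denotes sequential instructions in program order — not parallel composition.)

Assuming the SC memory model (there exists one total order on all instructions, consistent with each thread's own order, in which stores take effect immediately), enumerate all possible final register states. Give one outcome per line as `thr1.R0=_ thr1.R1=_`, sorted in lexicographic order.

thr1.R0=0 thr1.R1=1
thr1.R0=0 thr1.R1=2
thr1.R0=1 thr1.R1=2

outcome vector order: (thr1.R0,thr1.R1)
|SC outcomes| = 3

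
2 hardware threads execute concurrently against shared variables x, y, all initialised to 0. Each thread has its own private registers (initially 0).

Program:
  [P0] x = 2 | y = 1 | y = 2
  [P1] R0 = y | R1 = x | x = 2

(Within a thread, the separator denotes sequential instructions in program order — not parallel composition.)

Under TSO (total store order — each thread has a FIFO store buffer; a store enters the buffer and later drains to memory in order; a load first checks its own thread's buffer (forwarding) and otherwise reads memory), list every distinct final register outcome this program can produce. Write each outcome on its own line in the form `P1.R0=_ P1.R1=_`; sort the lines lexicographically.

P1.R0=0 P1.R1=0
P1.R0=0 P1.R1=2
P1.R0=1 P1.R1=2
P1.R0=2 P1.R1=2

outcome vector order: (P1.R0,P1.R1)
|TSO outcomes| = 4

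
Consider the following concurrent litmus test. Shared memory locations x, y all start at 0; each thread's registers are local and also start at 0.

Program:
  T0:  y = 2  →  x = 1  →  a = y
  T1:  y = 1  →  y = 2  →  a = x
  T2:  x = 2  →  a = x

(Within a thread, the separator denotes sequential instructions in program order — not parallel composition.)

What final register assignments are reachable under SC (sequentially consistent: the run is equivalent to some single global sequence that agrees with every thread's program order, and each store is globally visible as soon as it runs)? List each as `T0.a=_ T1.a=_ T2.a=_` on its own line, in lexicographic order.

T0.a=1 T1.a=1 T2.a=1
T0.a=1 T1.a=1 T2.a=2
T0.a=1 T1.a=2 T2.a=2
T0.a=2 T1.a=0 T2.a=1
T0.a=2 T1.a=0 T2.a=2
T0.a=2 T1.a=1 T2.a=1
T0.a=2 T1.a=1 T2.a=2
T0.a=2 T1.a=2 T2.a=1
T0.a=2 T1.a=2 T2.a=2

outcome vector order: (T0.a,T1.a,T2.a)
|SC outcomes| = 9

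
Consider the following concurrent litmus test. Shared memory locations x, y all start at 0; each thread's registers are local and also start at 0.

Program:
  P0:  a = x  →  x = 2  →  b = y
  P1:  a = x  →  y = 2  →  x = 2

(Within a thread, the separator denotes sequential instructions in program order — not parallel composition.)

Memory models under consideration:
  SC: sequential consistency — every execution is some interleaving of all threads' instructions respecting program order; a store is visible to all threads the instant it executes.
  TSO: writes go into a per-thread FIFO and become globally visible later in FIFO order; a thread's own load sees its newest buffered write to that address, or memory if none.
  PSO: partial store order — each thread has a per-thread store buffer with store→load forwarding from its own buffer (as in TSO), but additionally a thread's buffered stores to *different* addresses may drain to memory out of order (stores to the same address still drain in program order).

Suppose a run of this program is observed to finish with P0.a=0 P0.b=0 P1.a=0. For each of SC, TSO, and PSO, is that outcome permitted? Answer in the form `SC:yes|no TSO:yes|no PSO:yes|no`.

outcome vector order: (P0.a,P0.b,P1.a)
SC (5): 000 002 020 022 220
TSO (5): 000 002 020 022 220
PSO (6): 000 002 020 022 200 220
target 000 ∈ {SC,TSO,PSO}

SC:yes TSO:yes PSO:yes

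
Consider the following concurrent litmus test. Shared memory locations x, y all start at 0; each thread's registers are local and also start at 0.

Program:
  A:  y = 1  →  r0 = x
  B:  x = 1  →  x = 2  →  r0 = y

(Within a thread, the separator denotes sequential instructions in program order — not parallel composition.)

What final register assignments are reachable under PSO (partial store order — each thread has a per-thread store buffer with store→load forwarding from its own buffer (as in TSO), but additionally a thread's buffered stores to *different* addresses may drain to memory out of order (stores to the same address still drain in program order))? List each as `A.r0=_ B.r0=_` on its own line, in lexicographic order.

outcome vector order: (A.r0,B.r0)
|PSO outcomes| = 6

A.r0=0 B.r0=0
A.r0=0 B.r0=1
A.r0=1 B.r0=0
A.r0=1 B.r0=1
A.r0=2 B.r0=0
A.r0=2 B.r0=1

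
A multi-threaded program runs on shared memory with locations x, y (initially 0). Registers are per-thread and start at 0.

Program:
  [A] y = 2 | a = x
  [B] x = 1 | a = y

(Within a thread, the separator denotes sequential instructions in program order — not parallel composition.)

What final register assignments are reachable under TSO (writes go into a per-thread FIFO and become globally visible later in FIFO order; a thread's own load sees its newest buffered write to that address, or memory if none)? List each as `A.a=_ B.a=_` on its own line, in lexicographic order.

outcome vector order: (A.a,B.a)
|TSO outcomes| = 4

A.a=0 B.a=0
A.a=0 B.a=2
A.a=1 B.a=0
A.a=1 B.a=2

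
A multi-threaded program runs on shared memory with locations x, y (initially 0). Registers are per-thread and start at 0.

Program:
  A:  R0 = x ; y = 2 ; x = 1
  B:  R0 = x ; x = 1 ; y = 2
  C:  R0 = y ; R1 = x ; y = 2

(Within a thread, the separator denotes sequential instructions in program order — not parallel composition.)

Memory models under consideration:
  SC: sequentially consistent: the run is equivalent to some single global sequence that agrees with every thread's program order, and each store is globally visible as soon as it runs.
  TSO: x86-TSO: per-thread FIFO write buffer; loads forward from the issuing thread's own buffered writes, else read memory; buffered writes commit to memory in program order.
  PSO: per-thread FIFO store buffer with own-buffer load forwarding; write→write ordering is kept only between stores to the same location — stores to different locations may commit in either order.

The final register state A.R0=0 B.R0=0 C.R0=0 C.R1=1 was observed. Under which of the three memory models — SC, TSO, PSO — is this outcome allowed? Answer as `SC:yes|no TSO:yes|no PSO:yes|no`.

SC:yes TSO:yes PSO:yes

outcome vector order: (A.R0,B.R0,C.R0,C.R1)
SC: 11 outcomes — {<0 0 0 0> <0 0 0 1> <0 0 2 0> <0 0 2 1> <0 1 0 0> <0 1 0 1> <0 1 2 0> <0 1 2 1> <1 0 0 0> <1 0 0 1> <1 0 2 1>}
TSO: 11 outcomes — {<0 0 0 0> <0 0 0 1> <0 0 2 0> <0 0 2 1> <0 1 0 0> <0 1 0 1> <0 1 2 0> <0 1 2 1> <1 0 0 0> <1 0 0 1> <1 0 2 1>}
PSO: 12 outcomes — {<0 0 0 0> <0 0 0 1> <0 0 2 0> <0 0 2 1> <0 1 0 0> <0 1 0 1> <0 1 2 0> <0 1 2 1> <1 0 0 0> <1 0 0 1> <1 0 2 0> <1 0 2 1>}
target <0 0 0 1> ∈ {SC,TSO,PSO}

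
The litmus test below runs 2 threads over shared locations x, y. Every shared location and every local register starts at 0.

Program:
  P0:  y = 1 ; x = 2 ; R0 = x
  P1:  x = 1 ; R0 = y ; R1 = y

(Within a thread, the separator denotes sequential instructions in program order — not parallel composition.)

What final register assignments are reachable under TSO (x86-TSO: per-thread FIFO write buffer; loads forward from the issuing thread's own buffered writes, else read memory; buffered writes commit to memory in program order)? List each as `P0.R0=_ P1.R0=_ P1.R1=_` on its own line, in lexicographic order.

P0.R0=1 P1.R0=0 P1.R1=0
P0.R0=1 P1.R0=0 P1.R1=1
P0.R0=1 P1.R0=1 P1.R1=1
P0.R0=2 P1.R0=0 P1.R1=0
P0.R0=2 P1.R0=0 P1.R1=1
P0.R0=2 P1.R0=1 P1.R1=1

outcome vector order: (P0.R0,P1.R0,P1.R1)
|TSO outcomes| = 6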